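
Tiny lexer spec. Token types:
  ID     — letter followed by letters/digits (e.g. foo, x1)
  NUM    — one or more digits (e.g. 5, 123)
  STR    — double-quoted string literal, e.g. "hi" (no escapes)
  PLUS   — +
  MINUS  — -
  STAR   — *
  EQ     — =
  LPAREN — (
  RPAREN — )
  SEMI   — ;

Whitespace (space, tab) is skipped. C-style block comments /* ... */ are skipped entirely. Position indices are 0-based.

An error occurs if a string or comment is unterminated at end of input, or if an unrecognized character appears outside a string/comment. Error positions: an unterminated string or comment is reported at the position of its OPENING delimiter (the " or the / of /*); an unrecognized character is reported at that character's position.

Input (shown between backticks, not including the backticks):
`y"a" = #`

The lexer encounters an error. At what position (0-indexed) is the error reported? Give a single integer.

Answer: 7

Derivation:
pos=0: emit ID 'y' (now at pos=1)
pos=1: enter STRING mode
pos=1: emit STR "a" (now at pos=4)
pos=5: emit EQ '='
pos=7: ERROR — unrecognized char '#'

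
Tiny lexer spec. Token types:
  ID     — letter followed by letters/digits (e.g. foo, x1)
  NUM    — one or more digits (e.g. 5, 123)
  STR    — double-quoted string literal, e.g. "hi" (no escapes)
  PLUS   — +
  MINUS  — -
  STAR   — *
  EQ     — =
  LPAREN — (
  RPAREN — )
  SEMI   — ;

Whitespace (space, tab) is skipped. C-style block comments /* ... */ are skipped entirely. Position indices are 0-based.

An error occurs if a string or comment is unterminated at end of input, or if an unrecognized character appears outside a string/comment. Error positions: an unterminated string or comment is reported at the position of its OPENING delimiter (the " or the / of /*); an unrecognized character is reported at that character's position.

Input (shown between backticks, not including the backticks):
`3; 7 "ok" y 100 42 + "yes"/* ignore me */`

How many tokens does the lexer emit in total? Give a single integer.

pos=0: emit NUM '3' (now at pos=1)
pos=1: emit SEMI ';'
pos=3: emit NUM '7' (now at pos=4)
pos=5: enter STRING mode
pos=5: emit STR "ok" (now at pos=9)
pos=10: emit ID 'y' (now at pos=11)
pos=12: emit NUM '100' (now at pos=15)
pos=16: emit NUM '42' (now at pos=18)
pos=19: emit PLUS '+'
pos=21: enter STRING mode
pos=21: emit STR "yes" (now at pos=26)
pos=26: enter COMMENT mode (saw '/*')
exit COMMENT mode (now at pos=41)
DONE. 9 tokens: [NUM, SEMI, NUM, STR, ID, NUM, NUM, PLUS, STR]

Answer: 9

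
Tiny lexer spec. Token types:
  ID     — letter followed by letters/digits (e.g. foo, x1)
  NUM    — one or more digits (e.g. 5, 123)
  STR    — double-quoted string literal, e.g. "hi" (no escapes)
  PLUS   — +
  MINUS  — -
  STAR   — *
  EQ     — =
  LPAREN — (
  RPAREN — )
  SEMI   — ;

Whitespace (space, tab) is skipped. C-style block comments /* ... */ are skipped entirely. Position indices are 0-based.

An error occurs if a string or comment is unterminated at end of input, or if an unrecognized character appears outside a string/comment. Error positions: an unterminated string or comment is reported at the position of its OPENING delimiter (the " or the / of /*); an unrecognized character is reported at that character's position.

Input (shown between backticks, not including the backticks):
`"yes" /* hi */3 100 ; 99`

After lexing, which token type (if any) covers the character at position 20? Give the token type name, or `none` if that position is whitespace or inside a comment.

pos=0: enter STRING mode
pos=0: emit STR "yes" (now at pos=5)
pos=6: enter COMMENT mode (saw '/*')
exit COMMENT mode (now at pos=14)
pos=14: emit NUM '3' (now at pos=15)
pos=16: emit NUM '100' (now at pos=19)
pos=20: emit SEMI ';'
pos=22: emit NUM '99' (now at pos=24)
DONE. 5 tokens: [STR, NUM, NUM, SEMI, NUM]
Position 20: char is ';' -> SEMI

Answer: SEMI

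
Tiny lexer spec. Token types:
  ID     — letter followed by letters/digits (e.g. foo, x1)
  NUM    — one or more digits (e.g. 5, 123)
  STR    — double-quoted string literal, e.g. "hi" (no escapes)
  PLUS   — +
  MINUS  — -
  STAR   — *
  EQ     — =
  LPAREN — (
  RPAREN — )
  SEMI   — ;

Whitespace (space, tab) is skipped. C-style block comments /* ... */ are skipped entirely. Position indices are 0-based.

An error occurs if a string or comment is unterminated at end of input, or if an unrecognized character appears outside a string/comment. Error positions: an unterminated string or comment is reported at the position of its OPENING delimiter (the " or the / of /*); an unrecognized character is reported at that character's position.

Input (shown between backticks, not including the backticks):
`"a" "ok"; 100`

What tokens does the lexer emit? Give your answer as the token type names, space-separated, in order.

pos=0: enter STRING mode
pos=0: emit STR "a" (now at pos=3)
pos=4: enter STRING mode
pos=4: emit STR "ok" (now at pos=8)
pos=8: emit SEMI ';'
pos=10: emit NUM '100' (now at pos=13)
DONE. 4 tokens: [STR, STR, SEMI, NUM]

Answer: STR STR SEMI NUM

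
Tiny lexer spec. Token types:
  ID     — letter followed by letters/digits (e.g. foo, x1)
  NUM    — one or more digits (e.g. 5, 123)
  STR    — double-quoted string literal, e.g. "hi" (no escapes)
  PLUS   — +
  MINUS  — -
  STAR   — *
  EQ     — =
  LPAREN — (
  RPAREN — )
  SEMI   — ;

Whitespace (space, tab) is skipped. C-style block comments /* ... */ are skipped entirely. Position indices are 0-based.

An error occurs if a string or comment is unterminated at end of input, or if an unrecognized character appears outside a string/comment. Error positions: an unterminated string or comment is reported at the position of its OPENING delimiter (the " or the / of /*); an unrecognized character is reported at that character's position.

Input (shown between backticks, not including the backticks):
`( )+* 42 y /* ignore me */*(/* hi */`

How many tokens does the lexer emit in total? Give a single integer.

pos=0: emit LPAREN '('
pos=2: emit RPAREN ')'
pos=3: emit PLUS '+'
pos=4: emit STAR '*'
pos=6: emit NUM '42' (now at pos=8)
pos=9: emit ID 'y' (now at pos=10)
pos=11: enter COMMENT mode (saw '/*')
exit COMMENT mode (now at pos=26)
pos=26: emit STAR '*'
pos=27: emit LPAREN '('
pos=28: enter COMMENT mode (saw '/*')
exit COMMENT mode (now at pos=36)
DONE. 8 tokens: [LPAREN, RPAREN, PLUS, STAR, NUM, ID, STAR, LPAREN]

Answer: 8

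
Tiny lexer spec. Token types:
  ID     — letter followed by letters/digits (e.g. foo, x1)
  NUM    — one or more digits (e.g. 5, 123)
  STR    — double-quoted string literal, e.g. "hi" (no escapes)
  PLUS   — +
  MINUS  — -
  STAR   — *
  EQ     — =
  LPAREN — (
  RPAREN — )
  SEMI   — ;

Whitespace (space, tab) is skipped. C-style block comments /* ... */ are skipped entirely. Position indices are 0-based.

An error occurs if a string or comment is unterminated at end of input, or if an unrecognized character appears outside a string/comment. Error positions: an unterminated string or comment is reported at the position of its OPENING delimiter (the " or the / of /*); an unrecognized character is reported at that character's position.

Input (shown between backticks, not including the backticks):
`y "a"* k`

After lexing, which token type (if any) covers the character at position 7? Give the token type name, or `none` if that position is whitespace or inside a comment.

pos=0: emit ID 'y' (now at pos=1)
pos=2: enter STRING mode
pos=2: emit STR "a" (now at pos=5)
pos=5: emit STAR '*'
pos=7: emit ID 'k' (now at pos=8)
DONE. 4 tokens: [ID, STR, STAR, ID]
Position 7: char is 'k' -> ID

Answer: ID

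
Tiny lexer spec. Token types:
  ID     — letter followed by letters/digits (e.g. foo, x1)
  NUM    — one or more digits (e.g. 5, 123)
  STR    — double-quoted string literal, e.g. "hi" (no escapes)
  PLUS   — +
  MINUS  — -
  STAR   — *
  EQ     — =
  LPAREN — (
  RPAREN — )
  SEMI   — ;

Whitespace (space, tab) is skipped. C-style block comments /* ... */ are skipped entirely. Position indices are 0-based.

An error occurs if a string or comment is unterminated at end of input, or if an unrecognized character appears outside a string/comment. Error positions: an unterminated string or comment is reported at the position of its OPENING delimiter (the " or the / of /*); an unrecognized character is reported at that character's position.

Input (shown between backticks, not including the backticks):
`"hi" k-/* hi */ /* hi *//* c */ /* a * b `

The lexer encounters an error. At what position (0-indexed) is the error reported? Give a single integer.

Answer: 32

Derivation:
pos=0: enter STRING mode
pos=0: emit STR "hi" (now at pos=4)
pos=5: emit ID 'k' (now at pos=6)
pos=6: emit MINUS '-'
pos=7: enter COMMENT mode (saw '/*')
exit COMMENT mode (now at pos=15)
pos=16: enter COMMENT mode (saw '/*')
exit COMMENT mode (now at pos=24)
pos=24: enter COMMENT mode (saw '/*')
exit COMMENT mode (now at pos=31)
pos=32: enter COMMENT mode (saw '/*')
pos=32: ERROR — unterminated comment (reached EOF)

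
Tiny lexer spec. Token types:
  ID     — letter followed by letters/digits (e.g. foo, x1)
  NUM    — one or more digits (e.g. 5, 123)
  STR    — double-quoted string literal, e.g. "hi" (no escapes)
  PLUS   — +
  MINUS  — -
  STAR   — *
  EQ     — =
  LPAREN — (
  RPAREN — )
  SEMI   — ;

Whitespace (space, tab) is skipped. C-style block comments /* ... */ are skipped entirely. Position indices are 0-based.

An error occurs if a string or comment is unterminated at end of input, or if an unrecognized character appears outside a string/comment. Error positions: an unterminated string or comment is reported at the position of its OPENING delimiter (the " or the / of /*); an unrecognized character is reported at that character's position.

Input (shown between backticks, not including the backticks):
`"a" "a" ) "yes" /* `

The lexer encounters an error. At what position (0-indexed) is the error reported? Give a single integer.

pos=0: enter STRING mode
pos=0: emit STR "a" (now at pos=3)
pos=4: enter STRING mode
pos=4: emit STR "a" (now at pos=7)
pos=8: emit RPAREN ')'
pos=10: enter STRING mode
pos=10: emit STR "yes" (now at pos=15)
pos=16: enter COMMENT mode (saw '/*')
pos=16: ERROR — unterminated comment (reached EOF)

Answer: 16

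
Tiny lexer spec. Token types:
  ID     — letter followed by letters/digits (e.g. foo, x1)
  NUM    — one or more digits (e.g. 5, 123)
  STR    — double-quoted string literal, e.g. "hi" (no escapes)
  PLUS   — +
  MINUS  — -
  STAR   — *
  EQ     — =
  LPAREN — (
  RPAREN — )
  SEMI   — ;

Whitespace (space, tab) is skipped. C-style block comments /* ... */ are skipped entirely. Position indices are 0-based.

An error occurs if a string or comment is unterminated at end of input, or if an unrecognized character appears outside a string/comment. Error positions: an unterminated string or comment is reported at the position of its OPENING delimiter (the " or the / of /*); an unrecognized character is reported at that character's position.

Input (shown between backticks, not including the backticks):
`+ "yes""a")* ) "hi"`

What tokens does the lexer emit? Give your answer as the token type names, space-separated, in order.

pos=0: emit PLUS '+'
pos=2: enter STRING mode
pos=2: emit STR "yes" (now at pos=7)
pos=7: enter STRING mode
pos=7: emit STR "a" (now at pos=10)
pos=10: emit RPAREN ')'
pos=11: emit STAR '*'
pos=13: emit RPAREN ')'
pos=15: enter STRING mode
pos=15: emit STR "hi" (now at pos=19)
DONE. 7 tokens: [PLUS, STR, STR, RPAREN, STAR, RPAREN, STR]

Answer: PLUS STR STR RPAREN STAR RPAREN STR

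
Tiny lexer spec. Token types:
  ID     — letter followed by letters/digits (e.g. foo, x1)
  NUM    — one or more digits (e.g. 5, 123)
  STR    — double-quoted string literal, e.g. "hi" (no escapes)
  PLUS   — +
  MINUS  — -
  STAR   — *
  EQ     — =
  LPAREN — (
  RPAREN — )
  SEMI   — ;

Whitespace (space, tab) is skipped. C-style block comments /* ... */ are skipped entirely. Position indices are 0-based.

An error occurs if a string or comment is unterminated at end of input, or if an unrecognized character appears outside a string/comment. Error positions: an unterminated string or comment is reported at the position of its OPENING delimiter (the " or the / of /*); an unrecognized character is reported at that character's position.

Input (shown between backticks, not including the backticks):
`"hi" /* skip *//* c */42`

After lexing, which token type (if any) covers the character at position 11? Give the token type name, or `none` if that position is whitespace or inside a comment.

Answer: none

Derivation:
pos=0: enter STRING mode
pos=0: emit STR "hi" (now at pos=4)
pos=5: enter COMMENT mode (saw '/*')
exit COMMENT mode (now at pos=15)
pos=15: enter COMMENT mode (saw '/*')
exit COMMENT mode (now at pos=22)
pos=22: emit NUM '42' (now at pos=24)
DONE. 2 tokens: [STR, NUM]
Position 11: char is 'p' -> none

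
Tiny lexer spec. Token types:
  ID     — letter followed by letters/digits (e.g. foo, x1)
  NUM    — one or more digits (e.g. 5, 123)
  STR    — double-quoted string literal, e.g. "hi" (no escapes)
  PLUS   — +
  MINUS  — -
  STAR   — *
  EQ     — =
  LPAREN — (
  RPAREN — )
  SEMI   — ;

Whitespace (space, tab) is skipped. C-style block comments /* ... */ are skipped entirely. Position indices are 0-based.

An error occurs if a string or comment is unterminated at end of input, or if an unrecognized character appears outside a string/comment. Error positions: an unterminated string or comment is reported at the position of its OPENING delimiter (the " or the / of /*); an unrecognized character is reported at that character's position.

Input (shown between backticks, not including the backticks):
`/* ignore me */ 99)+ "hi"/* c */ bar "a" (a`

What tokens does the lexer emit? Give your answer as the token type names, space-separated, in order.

Answer: NUM RPAREN PLUS STR ID STR LPAREN ID

Derivation:
pos=0: enter COMMENT mode (saw '/*')
exit COMMENT mode (now at pos=15)
pos=16: emit NUM '99' (now at pos=18)
pos=18: emit RPAREN ')'
pos=19: emit PLUS '+'
pos=21: enter STRING mode
pos=21: emit STR "hi" (now at pos=25)
pos=25: enter COMMENT mode (saw '/*')
exit COMMENT mode (now at pos=32)
pos=33: emit ID 'bar' (now at pos=36)
pos=37: enter STRING mode
pos=37: emit STR "a" (now at pos=40)
pos=41: emit LPAREN '('
pos=42: emit ID 'a' (now at pos=43)
DONE. 8 tokens: [NUM, RPAREN, PLUS, STR, ID, STR, LPAREN, ID]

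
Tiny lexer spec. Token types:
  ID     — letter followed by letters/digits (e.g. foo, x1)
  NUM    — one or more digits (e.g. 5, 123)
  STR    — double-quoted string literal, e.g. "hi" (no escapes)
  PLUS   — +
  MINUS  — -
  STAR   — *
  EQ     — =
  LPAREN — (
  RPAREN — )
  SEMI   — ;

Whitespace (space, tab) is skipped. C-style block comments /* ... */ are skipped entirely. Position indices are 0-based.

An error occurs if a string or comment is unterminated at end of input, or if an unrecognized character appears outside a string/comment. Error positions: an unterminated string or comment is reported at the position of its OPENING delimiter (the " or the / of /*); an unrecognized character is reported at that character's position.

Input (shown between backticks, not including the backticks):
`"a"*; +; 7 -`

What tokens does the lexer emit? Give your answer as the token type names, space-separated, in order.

pos=0: enter STRING mode
pos=0: emit STR "a" (now at pos=3)
pos=3: emit STAR '*'
pos=4: emit SEMI ';'
pos=6: emit PLUS '+'
pos=7: emit SEMI ';'
pos=9: emit NUM '7' (now at pos=10)
pos=11: emit MINUS '-'
DONE. 7 tokens: [STR, STAR, SEMI, PLUS, SEMI, NUM, MINUS]

Answer: STR STAR SEMI PLUS SEMI NUM MINUS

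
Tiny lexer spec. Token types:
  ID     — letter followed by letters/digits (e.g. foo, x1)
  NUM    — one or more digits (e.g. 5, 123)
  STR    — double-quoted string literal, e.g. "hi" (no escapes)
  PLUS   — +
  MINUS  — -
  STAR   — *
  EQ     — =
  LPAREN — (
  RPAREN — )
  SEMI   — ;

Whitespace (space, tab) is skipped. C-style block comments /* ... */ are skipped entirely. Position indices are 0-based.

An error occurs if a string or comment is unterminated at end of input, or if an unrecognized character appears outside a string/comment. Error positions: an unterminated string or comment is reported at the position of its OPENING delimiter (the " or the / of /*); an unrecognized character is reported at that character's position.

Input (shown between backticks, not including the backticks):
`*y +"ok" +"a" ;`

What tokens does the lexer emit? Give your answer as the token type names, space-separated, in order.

pos=0: emit STAR '*'
pos=1: emit ID 'y' (now at pos=2)
pos=3: emit PLUS '+'
pos=4: enter STRING mode
pos=4: emit STR "ok" (now at pos=8)
pos=9: emit PLUS '+'
pos=10: enter STRING mode
pos=10: emit STR "a" (now at pos=13)
pos=14: emit SEMI ';'
DONE. 7 tokens: [STAR, ID, PLUS, STR, PLUS, STR, SEMI]

Answer: STAR ID PLUS STR PLUS STR SEMI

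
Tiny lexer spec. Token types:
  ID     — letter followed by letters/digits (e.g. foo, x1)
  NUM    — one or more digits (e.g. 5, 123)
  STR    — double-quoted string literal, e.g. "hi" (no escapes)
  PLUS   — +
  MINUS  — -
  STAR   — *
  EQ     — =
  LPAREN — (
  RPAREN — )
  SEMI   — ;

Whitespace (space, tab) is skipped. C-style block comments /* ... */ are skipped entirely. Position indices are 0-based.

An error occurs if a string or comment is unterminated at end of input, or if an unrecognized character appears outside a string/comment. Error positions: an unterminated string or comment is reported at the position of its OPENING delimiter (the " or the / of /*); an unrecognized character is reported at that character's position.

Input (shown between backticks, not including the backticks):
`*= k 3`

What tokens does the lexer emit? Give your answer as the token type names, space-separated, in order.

Answer: STAR EQ ID NUM

Derivation:
pos=0: emit STAR '*'
pos=1: emit EQ '='
pos=3: emit ID 'k' (now at pos=4)
pos=5: emit NUM '3' (now at pos=6)
DONE. 4 tokens: [STAR, EQ, ID, NUM]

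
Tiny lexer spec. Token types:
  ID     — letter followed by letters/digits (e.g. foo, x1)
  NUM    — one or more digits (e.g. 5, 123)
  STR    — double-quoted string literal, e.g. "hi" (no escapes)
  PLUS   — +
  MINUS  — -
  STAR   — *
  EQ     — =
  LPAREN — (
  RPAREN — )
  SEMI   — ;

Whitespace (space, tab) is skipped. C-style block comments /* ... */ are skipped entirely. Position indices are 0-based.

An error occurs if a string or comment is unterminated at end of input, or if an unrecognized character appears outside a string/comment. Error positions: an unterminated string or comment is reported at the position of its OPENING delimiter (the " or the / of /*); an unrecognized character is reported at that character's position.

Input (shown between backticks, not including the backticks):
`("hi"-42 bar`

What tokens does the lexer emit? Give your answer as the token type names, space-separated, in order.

Answer: LPAREN STR MINUS NUM ID

Derivation:
pos=0: emit LPAREN '('
pos=1: enter STRING mode
pos=1: emit STR "hi" (now at pos=5)
pos=5: emit MINUS '-'
pos=6: emit NUM '42' (now at pos=8)
pos=9: emit ID 'bar' (now at pos=12)
DONE. 5 tokens: [LPAREN, STR, MINUS, NUM, ID]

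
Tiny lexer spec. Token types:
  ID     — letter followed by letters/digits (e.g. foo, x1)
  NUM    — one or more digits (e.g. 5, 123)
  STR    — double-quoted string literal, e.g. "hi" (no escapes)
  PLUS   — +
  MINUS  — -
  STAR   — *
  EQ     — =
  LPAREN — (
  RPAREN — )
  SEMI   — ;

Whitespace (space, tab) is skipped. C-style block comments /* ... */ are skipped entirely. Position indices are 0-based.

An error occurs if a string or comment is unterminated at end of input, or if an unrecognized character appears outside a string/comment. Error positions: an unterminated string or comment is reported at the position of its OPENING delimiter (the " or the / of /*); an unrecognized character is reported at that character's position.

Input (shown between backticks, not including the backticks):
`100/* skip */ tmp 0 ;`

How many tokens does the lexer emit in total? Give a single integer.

pos=0: emit NUM '100' (now at pos=3)
pos=3: enter COMMENT mode (saw '/*')
exit COMMENT mode (now at pos=13)
pos=14: emit ID 'tmp' (now at pos=17)
pos=18: emit NUM '0' (now at pos=19)
pos=20: emit SEMI ';'
DONE. 4 tokens: [NUM, ID, NUM, SEMI]

Answer: 4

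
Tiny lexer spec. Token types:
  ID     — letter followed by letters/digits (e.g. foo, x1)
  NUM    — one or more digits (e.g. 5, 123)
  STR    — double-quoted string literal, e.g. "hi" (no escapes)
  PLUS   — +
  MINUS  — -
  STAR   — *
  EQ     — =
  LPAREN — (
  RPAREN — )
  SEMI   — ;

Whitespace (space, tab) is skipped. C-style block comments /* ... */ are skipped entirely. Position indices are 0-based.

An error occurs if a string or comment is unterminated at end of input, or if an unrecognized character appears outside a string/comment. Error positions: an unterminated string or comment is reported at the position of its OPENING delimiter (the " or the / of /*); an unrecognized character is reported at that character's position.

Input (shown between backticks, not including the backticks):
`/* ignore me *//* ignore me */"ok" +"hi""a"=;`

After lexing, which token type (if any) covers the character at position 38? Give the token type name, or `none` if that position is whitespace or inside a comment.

Answer: STR

Derivation:
pos=0: enter COMMENT mode (saw '/*')
exit COMMENT mode (now at pos=15)
pos=15: enter COMMENT mode (saw '/*')
exit COMMENT mode (now at pos=30)
pos=30: enter STRING mode
pos=30: emit STR "ok" (now at pos=34)
pos=35: emit PLUS '+'
pos=36: enter STRING mode
pos=36: emit STR "hi" (now at pos=40)
pos=40: enter STRING mode
pos=40: emit STR "a" (now at pos=43)
pos=43: emit EQ '='
pos=44: emit SEMI ';'
DONE. 6 tokens: [STR, PLUS, STR, STR, EQ, SEMI]
Position 38: char is 'i' -> STR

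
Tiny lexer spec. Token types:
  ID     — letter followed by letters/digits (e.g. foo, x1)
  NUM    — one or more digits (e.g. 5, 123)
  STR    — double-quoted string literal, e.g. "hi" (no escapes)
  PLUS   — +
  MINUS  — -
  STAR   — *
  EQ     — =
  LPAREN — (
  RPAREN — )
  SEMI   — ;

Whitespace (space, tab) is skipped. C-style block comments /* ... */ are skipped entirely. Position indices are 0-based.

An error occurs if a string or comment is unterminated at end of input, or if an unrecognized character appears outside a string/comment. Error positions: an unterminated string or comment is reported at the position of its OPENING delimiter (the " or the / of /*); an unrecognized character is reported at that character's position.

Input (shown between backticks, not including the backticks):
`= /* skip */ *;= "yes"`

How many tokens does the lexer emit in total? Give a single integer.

Answer: 5

Derivation:
pos=0: emit EQ '='
pos=2: enter COMMENT mode (saw '/*')
exit COMMENT mode (now at pos=12)
pos=13: emit STAR '*'
pos=14: emit SEMI ';'
pos=15: emit EQ '='
pos=17: enter STRING mode
pos=17: emit STR "yes" (now at pos=22)
DONE. 5 tokens: [EQ, STAR, SEMI, EQ, STR]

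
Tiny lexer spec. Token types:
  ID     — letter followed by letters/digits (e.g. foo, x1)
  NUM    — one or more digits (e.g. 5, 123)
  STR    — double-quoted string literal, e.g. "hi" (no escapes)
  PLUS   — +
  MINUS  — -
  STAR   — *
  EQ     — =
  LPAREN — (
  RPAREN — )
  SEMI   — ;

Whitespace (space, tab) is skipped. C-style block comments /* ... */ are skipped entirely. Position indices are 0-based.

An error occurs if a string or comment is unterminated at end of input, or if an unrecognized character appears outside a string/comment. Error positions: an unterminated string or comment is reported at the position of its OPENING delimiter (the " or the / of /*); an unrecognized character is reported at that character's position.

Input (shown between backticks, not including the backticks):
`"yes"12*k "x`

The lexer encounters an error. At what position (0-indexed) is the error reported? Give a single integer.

pos=0: enter STRING mode
pos=0: emit STR "yes" (now at pos=5)
pos=5: emit NUM '12' (now at pos=7)
pos=7: emit STAR '*'
pos=8: emit ID 'k' (now at pos=9)
pos=10: enter STRING mode
pos=10: ERROR — unterminated string

Answer: 10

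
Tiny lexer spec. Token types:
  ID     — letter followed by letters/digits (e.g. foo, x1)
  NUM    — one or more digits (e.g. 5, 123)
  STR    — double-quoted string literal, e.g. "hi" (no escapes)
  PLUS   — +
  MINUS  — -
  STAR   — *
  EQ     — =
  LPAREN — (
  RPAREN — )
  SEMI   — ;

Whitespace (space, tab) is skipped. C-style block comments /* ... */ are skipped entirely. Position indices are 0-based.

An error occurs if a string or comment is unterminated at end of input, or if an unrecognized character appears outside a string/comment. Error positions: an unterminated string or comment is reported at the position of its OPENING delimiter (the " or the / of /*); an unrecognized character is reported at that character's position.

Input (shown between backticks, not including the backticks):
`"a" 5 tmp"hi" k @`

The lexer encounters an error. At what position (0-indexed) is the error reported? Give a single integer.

Answer: 16

Derivation:
pos=0: enter STRING mode
pos=0: emit STR "a" (now at pos=3)
pos=4: emit NUM '5' (now at pos=5)
pos=6: emit ID 'tmp' (now at pos=9)
pos=9: enter STRING mode
pos=9: emit STR "hi" (now at pos=13)
pos=14: emit ID 'k' (now at pos=15)
pos=16: ERROR — unrecognized char '@'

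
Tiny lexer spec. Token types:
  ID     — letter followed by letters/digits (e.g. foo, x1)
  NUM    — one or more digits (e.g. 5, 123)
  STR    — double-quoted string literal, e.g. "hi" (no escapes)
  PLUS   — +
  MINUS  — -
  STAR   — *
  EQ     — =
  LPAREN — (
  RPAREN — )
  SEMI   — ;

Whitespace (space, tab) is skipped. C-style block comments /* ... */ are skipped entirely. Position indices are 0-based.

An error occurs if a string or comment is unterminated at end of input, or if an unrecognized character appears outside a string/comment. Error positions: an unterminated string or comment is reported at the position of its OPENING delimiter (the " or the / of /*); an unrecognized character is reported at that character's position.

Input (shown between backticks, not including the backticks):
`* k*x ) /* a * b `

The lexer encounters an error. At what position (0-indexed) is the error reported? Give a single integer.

pos=0: emit STAR '*'
pos=2: emit ID 'k' (now at pos=3)
pos=3: emit STAR '*'
pos=4: emit ID 'x' (now at pos=5)
pos=6: emit RPAREN ')'
pos=8: enter COMMENT mode (saw '/*')
pos=8: ERROR — unterminated comment (reached EOF)

Answer: 8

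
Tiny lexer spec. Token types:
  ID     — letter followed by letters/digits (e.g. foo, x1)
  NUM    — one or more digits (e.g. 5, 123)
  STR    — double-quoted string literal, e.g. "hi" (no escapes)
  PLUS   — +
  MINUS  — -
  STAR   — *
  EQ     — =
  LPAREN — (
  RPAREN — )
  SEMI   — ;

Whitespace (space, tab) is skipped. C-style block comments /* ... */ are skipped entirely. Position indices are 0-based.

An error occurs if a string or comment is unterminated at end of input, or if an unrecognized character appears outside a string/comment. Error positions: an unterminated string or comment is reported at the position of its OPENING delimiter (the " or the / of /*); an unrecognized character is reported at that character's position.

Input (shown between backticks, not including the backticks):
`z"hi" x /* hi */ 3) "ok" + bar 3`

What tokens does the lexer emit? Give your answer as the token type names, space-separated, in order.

Answer: ID STR ID NUM RPAREN STR PLUS ID NUM

Derivation:
pos=0: emit ID 'z' (now at pos=1)
pos=1: enter STRING mode
pos=1: emit STR "hi" (now at pos=5)
pos=6: emit ID 'x' (now at pos=7)
pos=8: enter COMMENT mode (saw '/*')
exit COMMENT mode (now at pos=16)
pos=17: emit NUM '3' (now at pos=18)
pos=18: emit RPAREN ')'
pos=20: enter STRING mode
pos=20: emit STR "ok" (now at pos=24)
pos=25: emit PLUS '+'
pos=27: emit ID 'bar' (now at pos=30)
pos=31: emit NUM '3' (now at pos=32)
DONE. 9 tokens: [ID, STR, ID, NUM, RPAREN, STR, PLUS, ID, NUM]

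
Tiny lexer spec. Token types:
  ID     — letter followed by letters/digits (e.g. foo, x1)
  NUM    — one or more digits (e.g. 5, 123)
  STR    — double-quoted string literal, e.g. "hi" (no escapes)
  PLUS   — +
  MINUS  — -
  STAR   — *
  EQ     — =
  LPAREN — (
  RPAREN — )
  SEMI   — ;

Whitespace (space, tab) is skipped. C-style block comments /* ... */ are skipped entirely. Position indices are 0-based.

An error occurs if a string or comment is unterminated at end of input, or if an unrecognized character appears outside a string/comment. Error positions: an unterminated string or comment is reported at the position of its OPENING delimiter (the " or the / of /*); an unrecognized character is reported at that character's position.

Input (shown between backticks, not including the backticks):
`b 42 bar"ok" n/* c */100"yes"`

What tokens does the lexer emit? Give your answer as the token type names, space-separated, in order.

pos=0: emit ID 'b' (now at pos=1)
pos=2: emit NUM '42' (now at pos=4)
pos=5: emit ID 'bar' (now at pos=8)
pos=8: enter STRING mode
pos=8: emit STR "ok" (now at pos=12)
pos=13: emit ID 'n' (now at pos=14)
pos=14: enter COMMENT mode (saw '/*')
exit COMMENT mode (now at pos=21)
pos=21: emit NUM '100' (now at pos=24)
pos=24: enter STRING mode
pos=24: emit STR "yes" (now at pos=29)
DONE. 7 tokens: [ID, NUM, ID, STR, ID, NUM, STR]

Answer: ID NUM ID STR ID NUM STR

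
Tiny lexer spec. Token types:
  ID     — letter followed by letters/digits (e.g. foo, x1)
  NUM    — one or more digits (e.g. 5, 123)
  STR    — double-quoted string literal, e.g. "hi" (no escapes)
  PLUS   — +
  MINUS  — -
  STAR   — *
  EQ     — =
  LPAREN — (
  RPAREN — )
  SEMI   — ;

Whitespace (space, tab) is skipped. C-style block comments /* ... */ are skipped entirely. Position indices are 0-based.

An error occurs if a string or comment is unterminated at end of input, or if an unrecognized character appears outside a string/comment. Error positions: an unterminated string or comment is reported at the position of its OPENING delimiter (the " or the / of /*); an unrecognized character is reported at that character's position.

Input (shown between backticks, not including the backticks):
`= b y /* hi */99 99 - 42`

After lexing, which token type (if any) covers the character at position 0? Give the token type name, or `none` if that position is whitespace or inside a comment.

pos=0: emit EQ '='
pos=2: emit ID 'b' (now at pos=3)
pos=4: emit ID 'y' (now at pos=5)
pos=6: enter COMMENT mode (saw '/*')
exit COMMENT mode (now at pos=14)
pos=14: emit NUM '99' (now at pos=16)
pos=17: emit NUM '99' (now at pos=19)
pos=20: emit MINUS '-'
pos=22: emit NUM '42' (now at pos=24)
DONE. 7 tokens: [EQ, ID, ID, NUM, NUM, MINUS, NUM]
Position 0: char is '=' -> EQ

Answer: EQ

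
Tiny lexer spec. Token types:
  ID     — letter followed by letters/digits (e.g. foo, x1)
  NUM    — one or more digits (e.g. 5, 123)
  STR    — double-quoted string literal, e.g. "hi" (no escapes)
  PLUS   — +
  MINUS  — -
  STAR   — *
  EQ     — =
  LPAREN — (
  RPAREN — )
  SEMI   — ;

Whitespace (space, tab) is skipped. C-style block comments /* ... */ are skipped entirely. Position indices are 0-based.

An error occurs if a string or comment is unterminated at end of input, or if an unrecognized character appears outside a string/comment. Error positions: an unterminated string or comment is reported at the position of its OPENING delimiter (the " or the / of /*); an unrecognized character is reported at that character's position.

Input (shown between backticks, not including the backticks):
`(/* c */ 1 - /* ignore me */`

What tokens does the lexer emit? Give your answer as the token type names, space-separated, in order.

Answer: LPAREN NUM MINUS

Derivation:
pos=0: emit LPAREN '('
pos=1: enter COMMENT mode (saw '/*')
exit COMMENT mode (now at pos=8)
pos=9: emit NUM '1' (now at pos=10)
pos=11: emit MINUS '-'
pos=13: enter COMMENT mode (saw '/*')
exit COMMENT mode (now at pos=28)
DONE. 3 tokens: [LPAREN, NUM, MINUS]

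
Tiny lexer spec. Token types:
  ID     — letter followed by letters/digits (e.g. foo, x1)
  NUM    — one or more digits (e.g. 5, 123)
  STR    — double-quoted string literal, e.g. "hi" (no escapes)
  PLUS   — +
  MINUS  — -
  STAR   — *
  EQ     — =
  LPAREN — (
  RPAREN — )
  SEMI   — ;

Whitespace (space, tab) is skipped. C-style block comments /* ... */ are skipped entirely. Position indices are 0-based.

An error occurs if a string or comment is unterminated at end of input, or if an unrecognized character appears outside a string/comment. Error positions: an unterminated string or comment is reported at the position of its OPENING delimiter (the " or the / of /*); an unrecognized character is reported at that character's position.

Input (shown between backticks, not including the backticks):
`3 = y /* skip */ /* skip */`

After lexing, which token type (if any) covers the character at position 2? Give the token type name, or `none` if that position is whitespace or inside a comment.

pos=0: emit NUM '3' (now at pos=1)
pos=2: emit EQ '='
pos=4: emit ID 'y' (now at pos=5)
pos=6: enter COMMENT mode (saw '/*')
exit COMMENT mode (now at pos=16)
pos=17: enter COMMENT mode (saw '/*')
exit COMMENT mode (now at pos=27)
DONE. 3 tokens: [NUM, EQ, ID]
Position 2: char is '=' -> EQ

Answer: EQ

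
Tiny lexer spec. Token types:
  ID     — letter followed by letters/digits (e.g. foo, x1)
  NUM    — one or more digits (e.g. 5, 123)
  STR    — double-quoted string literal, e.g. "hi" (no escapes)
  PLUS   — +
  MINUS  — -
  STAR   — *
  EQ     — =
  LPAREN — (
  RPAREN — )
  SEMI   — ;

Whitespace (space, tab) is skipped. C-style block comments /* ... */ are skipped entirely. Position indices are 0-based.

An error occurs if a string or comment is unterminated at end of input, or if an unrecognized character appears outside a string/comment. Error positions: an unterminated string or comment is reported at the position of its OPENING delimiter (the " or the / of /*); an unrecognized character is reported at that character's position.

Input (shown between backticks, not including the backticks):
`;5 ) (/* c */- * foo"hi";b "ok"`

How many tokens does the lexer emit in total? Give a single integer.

pos=0: emit SEMI ';'
pos=1: emit NUM '5' (now at pos=2)
pos=3: emit RPAREN ')'
pos=5: emit LPAREN '('
pos=6: enter COMMENT mode (saw '/*')
exit COMMENT mode (now at pos=13)
pos=13: emit MINUS '-'
pos=15: emit STAR '*'
pos=17: emit ID 'foo' (now at pos=20)
pos=20: enter STRING mode
pos=20: emit STR "hi" (now at pos=24)
pos=24: emit SEMI ';'
pos=25: emit ID 'b' (now at pos=26)
pos=27: enter STRING mode
pos=27: emit STR "ok" (now at pos=31)
DONE. 11 tokens: [SEMI, NUM, RPAREN, LPAREN, MINUS, STAR, ID, STR, SEMI, ID, STR]

Answer: 11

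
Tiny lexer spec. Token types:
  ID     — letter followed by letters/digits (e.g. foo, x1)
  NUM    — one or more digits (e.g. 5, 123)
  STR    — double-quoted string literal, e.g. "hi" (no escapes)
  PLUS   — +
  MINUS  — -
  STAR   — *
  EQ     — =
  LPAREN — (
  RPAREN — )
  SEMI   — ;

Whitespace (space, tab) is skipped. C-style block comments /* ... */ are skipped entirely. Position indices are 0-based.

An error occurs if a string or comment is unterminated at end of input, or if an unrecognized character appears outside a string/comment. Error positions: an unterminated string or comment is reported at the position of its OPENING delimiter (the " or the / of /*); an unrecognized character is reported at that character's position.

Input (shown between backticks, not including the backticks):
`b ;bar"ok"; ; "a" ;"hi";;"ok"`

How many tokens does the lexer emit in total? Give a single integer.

pos=0: emit ID 'b' (now at pos=1)
pos=2: emit SEMI ';'
pos=3: emit ID 'bar' (now at pos=6)
pos=6: enter STRING mode
pos=6: emit STR "ok" (now at pos=10)
pos=10: emit SEMI ';'
pos=12: emit SEMI ';'
pos=14: enter STRING mode
pos=14: emit STR "a" (now at pos=17)
pos=18: emit SEMI ';'
pos=19: enter STRING mode
pos=19: emit STR "hi" (now at pos=23)
pos=23: emit SEMI ';'
pos=24: emit SEMI ';'
pos=25: enter STRING mode
pos=25: emit STR "ok" (now at pos=29)
DONE. 12 tokens: [ID, SEMI, ID, STR, SEMI, SEMI, STR, SEMI, STR, SEMI, SEMI, STR]

Answer: 12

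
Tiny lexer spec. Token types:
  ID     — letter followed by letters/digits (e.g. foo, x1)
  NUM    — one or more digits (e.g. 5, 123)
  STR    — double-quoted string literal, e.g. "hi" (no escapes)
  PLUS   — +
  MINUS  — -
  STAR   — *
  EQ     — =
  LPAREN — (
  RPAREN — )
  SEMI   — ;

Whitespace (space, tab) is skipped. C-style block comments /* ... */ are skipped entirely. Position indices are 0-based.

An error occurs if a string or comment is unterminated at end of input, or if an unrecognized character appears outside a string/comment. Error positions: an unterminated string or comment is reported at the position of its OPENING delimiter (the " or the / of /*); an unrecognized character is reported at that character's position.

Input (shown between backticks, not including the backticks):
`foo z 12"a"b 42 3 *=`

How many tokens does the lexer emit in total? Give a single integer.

pos=0: emit ID 'foo' (now at pos=3)
pos=4: emit ID 'z' (now at pos=5)
pos=6: emit NUM '12' (now at pos=8)
pos=8: enter STRING mode
pos=8: emit STR "a" (now at pos=11)
pos=11: emit ID 'b' (now at pos=12)
pos=13: emit NUM '42' (now at pos=15)
pos=16: emit NUM '3' (now at pos=17)
pos=18: emit STAR '*'
pos=19: emit EQ '='
DONE. 9 tokens: [ID, ID, NUM, STR, ID, NUM, NUM, STAR, EQ]

Answer: 9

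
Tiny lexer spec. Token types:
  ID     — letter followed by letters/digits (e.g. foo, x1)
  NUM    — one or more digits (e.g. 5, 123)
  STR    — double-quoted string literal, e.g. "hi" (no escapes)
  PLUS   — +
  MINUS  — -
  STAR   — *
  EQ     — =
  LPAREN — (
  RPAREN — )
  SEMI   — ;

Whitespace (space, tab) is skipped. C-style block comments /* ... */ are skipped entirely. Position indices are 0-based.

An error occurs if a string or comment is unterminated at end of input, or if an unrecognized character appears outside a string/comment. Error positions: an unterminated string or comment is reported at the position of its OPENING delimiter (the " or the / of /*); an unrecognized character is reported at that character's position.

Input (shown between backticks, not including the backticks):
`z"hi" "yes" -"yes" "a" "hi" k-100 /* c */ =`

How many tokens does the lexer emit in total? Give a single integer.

pos=0: emit ID 'z' (now at pos=1)
pos=1: enter STRING mode
pos=1: emit STR "hi" (now at pos=5)
pos=6: enter STRING mode
pos=6: emit STR "yes" (now at pos=11)
pos=12: emit MINUS '-'
pos=13: enter STRING mode
pos=13: emit STR "yes" (now at pos=18)
pos=19: enter STRING mode
pos=19: emit STR "a" (now at pos=22)
pos=23: enter STRING mode
pos=23: emit STR "hi" (now at pos=27)
pos=28: emit ID 'k' (now at pos=29)
pos=29: emit MINUS '-'
pos=30: emit NUM '100' (now at pos=33)
pos=34: enter COMMENT mode (saw '/*')
exit COMMENT mode (now at pos=41)
pos=42: emit EQ '='
DONE. 11 tokens: [ID, STR, STR, MINUS, STR, STR, STR, ID, MINUS, NUM, EQ]

Answer: 11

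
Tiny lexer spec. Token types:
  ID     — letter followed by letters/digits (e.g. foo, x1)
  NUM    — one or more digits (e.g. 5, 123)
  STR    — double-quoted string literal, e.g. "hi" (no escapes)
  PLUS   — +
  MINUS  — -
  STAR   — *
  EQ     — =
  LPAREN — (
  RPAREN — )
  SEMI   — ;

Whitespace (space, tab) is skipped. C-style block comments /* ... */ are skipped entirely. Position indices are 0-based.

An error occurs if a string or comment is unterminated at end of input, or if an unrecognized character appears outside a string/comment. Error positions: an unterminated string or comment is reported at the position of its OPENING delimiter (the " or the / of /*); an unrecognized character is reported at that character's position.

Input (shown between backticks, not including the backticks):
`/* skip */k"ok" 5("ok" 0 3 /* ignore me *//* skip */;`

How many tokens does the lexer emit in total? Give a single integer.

pos=0: enter COMMENT mode (saw '/*')
exit COMMENT mode (now at pos=10)
pos=10: emit ID 'k' (now at pos=11)
pos=11: enter STRING mode
pos=11: emit STR "ok" (now at pos=15)
pos=16: emit NUM '5' (now at pos=17)
pos=17: emit LPAREN '('
pos=18: enter STRING mode
pos=18: emit STR "ok" (now at pos=22)
pos=23: emit NUM '0' (now at pos=24)
pos=25: emit NUM '3' (now at pos=26)
pos=27: enter COMMENT mode (saw '/*')
exit COMMENT mode (now at pos=42)
pos=42: enter COMMENT mode (saw '/*')
exit COMMENT mode (now at pos=52)
pos=52: emit SEMI ';'
DONE. 8 tokens: [ID, STR, NUM, LPAREN, STR, NUM, NUM, SEMI]

Answer: 8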